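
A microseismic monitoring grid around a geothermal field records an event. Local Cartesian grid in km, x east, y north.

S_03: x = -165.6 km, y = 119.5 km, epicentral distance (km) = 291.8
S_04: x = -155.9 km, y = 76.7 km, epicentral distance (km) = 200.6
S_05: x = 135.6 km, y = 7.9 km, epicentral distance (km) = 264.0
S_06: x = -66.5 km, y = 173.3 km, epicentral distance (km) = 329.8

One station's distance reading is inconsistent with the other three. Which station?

Solve using three stations at a time. Using S_03, S_05, S_06 (subtract circle equations pairwise → linear system) gives (x, y) ≈ (-70.9, -156.3).
Distances from that point to each station vs reported:
  S_03: calculated 291.6 vs reported 291.8 → residual 0.2 km
  S_04: calculated 248.1 vs reported 200.6 → residual 47.5 km
  S_05: calculated 263.8 vs reported 264.0 → residual 0.2 km
  S_06: calculated 329.7 vs reported 329.8 → residual 0.1 km
S_03, S_05, S_06 are mutually consistent (residuals ≈ 0); S_04 is off by 47.5 km.

S_04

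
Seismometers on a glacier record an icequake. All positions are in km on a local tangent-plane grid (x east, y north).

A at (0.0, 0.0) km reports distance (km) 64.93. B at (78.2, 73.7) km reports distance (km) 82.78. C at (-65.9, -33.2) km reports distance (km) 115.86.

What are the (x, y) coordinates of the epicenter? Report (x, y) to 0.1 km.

-4.1 km east, 64.8 km north

Circle about each station: x² + y² = 64.93²; (x − 78.2)² + (y − 73.7)² = 82.78²; (x + 65.9)² + (y + 33.2)² = 115.86².
Subtracting pairs of circle equations eliminates x²+y² and gives linear equations (the radical axes):
156.4 x + 147.4 y = 8910.31
-131.8 x − 66.4 y = -3762.58
Solving the 2×2 system: x ≈ -4.1, y ≈ 64.8 km.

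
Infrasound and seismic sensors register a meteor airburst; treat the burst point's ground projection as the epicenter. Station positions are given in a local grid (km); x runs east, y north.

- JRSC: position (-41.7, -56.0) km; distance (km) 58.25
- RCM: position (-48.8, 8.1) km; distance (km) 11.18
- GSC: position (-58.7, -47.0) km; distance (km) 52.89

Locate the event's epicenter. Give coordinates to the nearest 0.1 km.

(-39.3, 2.2)

Circle about each station: (x + 41.7)² + (y + 56.0)² = 58.25²; (x + 48.8)² + (y − 8.1)² = 11.18²; (x + 58.7)² + (y + 47.0)² = 52.89².
Subtracting the JRSC equation from the RCM and GSC equations removes the quadratic terms:
-14.2 x + 128.2 y = 840.23
-34.0 x + 18.0 y = 1375.51
Solving the 2×2 system: x ≈ -39.3, y ≈ 2.2 km.
Check against JRSC (with the unrounded x, y): √((x + 41.7)²+(y + 56.0)²) = 58.25 ≈ 58.25 km. ✓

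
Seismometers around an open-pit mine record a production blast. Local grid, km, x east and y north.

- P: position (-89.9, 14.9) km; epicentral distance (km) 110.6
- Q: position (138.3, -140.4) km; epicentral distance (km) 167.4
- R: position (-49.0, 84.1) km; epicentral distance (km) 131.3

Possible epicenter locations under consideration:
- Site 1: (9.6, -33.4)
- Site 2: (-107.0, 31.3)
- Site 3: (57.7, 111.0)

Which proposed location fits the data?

For each candidate, compare |candidate − station| to the reported distance:
Site 1: residuals P 0.0, Q 0.0, R 0.0 → max 0.0 km
Site 2: residuals P 86.9, Q 132.0, R 52.9 → max 132.0 km
Site 3: residuals P 65.5, Q 96.6, R 21.3 → max 96.6 km
Only Site 1 has all residuals ≈ 0.

Site 1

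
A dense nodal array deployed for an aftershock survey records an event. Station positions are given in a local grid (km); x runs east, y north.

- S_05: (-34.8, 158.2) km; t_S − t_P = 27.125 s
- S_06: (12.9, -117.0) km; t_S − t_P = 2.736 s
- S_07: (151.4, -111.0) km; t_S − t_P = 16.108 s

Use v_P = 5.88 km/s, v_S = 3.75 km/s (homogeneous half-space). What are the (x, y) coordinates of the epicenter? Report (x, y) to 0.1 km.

-15.0 km east, -121.9 km north

Distance from S−P lag: d = Δt · v_P v_S / (v_P − v_S) = Δt · (5.88·3.75)/(5.88−3.75) ≈ 10.3521·Δt.
So d_S_05 = 280.80, d_S_06 = 28.32, d_S_07 = 166.75 km.
Circle about each station: (x + 34.8)² + (y − 158.2)² = 280.80²; (x − 12.9)² + (y + 117.0)² = 28.32²; (x − 151.4)² + (y + 111.0)² = 166.75².
Subtracting the S_05 equation from the S_06 and S_07 equations removes the quadratic terms:
95.4 x − 550.4 y = 65663.75
372.4 x − 538.4 y = 60047.76
Solving the 2×2 system: x ≈ -15.0, y ≈ -121.9 km.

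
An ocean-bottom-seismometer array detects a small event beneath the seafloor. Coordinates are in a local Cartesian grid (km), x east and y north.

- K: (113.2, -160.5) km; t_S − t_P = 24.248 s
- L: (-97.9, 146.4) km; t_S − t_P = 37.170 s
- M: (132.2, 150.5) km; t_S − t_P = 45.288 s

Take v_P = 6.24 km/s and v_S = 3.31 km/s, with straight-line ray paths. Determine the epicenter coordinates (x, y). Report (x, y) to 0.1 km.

Distance from S−P lag: d = Δt · v_P v_S / (v_P − v_S) = Δt · (6.24·3.31)/(6.24−3.31) ≈ 7.0493·Δt.
So d_K = 170.93, d_L = 262.02, d_M = 319.25 km.
Circle about each station: (x − 113.2)² + (y + 160.5)² = 170.93²; (x + 97.9)² + (y − 146.4)² = 262.02²; (x − 132.2)² + (y − 150.5)² = 319.25².
Subtracting the K equation from the L and M equations removes the quadratic terms:
-422.2 x + 613.8 y = -46994.54
38.0 x + 622.0 y = -71150.90
Solving the 2×2 system: x ≈ -50.5, y ≈ -111.3 km.

x ≈ -50.5 km, y ≈ -111.3 km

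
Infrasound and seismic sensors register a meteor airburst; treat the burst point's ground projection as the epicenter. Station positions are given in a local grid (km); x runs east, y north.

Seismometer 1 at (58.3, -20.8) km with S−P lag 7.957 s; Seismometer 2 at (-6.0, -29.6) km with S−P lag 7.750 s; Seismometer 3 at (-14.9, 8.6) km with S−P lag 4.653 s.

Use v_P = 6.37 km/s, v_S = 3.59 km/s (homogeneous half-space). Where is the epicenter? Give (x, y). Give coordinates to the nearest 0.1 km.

Distance from S−P lag: d = Δt · v_P v_S / (v_P − v_S) = Δt · (6.37·3.59)/(6.37−3.59) ≈ 8.2260·Δt.
So d_Seismometer 1 = 65.45, d_Seismometer 2 = 63.75, d_Seismometer 3 = 38.28 km.
Circle about each station: (x − 58.3)² + (y + 20.8)² = 65.45²; (x + 6.0)² + (y + 29.6)² = 63.75²; (x + 14.9)² + (y − 8.6)² = 38.28².
Subtracting pairs of circle equations eliminates x²+y² and gives linear equations (the radical axes):
-128.6 x − 17.6 y = -2699.73
-146.4 x + 58.8 y = -717.22
Solving the 2×2 system: x ≈ 16.9, y ≈ 29.9 km.

x ≈ 16.9 km, y ≈ 29.9 km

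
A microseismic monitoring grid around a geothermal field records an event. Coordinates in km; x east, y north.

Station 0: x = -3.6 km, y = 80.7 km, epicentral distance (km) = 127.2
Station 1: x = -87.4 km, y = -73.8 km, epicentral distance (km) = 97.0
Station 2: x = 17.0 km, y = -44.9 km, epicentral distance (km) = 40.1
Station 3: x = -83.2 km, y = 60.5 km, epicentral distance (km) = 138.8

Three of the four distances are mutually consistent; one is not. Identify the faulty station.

Solve using three stations at a time. Using Station 0, Station 1, Station 3 (subtract circle equations pairwise → linear system) gives (x, y) ≈ (5.6, -46.2).
Distances from that point to each station vs reported:
  Station 0: calculated 127.2 vs reported 127.2 → residual 0.0 km
  Station 1: calculated 97.0 vs reported 97.0 → residual 0.0 km
  Station 2: calculated 11.5 vs reported 40.1 → residual 28.6 km
  Station 3: calculated 138.8 vs reported 138.8 → residual 0.0 km
Station 0, Station 1, Station 3 are mutually consistent (residuals ≈ 0); Station 2 is off by 28.6 km.

Station 2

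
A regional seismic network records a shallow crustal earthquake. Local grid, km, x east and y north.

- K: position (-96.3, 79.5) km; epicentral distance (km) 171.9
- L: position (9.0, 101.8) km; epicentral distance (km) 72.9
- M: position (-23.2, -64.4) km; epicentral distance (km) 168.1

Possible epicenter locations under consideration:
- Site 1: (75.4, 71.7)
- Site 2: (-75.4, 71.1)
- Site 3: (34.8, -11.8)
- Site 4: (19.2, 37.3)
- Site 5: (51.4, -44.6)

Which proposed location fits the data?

Site 1

For each candidate, compare |candidate − station| to the reported distance:
Site 1: residuals K 0.0, L 0.0, M 0.0 → max 0.0 km
Site 2: residuals K 149.4, L 16.9, M 22.9 → max 149.4 km
Site 3: residuals K 12.1, L 43.6, M 89.8 → max 89.8 km
Site 4: residuals K 48.9, L 7.6, M 57.9 → max 57.9 km
Site 5: residuals K 21.0, L 79.5, M 90.9 → max 90.9 km
Only Site 1 has all residuals ≈ 0.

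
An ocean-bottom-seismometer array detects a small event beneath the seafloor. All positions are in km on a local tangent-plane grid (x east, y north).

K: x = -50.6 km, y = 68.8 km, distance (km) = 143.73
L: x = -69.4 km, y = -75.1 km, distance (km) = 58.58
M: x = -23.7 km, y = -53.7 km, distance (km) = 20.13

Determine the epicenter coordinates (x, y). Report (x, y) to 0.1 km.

-11.1 km east, -69.4 km north

Circle about each station: (x + 50.6)² + (y − 68.8)² = 143.73²; (x + 69.4)² + (y + 75.1)² = 58.58²; (x + 23.7)² + (y + 53.7)² = 20.13².
Subtracting the K equation from the L and M equations removes the quadratic terms:
-37.6 x − 287.8 y = 20389.27
53.8 x − 245.0 y = 16404.68
Solving the 2×2 system: x ≈ -11.1, y ≈ -69.4 km.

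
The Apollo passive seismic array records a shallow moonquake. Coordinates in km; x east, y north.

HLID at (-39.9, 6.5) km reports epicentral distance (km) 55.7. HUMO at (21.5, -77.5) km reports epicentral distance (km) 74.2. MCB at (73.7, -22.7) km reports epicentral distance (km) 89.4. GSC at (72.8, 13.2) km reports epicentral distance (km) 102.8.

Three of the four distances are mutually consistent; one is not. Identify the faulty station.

Solve using three stations at a time. Using HLID, MCB, GSC (subtract circle equations pairwise → linear system) gives (x, y) ≈ (-13.5, -42.8).
Distances from that point to each station vs reported:
  HLID: calculated 55.9 vs reported 55.7 → residual 0.2 km
  HUMO: calculated 49.3 vs reported 74.2 → residual 24.9 km
  MCB: calculated 89.5 vs reported 89.4 → residual 0.1 km
  GSC: calculated 102.9 vs reported 102.8 → residual 0.1 km
HLID, MCB, GSC are mutually consistent (residuals ≈ 0); HUMO is off by 24.9 km.

HUMO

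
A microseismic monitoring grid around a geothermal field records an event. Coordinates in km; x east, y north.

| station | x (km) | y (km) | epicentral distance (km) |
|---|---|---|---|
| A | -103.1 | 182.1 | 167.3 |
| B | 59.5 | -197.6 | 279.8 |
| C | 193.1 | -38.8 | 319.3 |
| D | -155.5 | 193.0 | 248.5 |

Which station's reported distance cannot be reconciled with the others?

D

Solve using three stations at a time. Using A, B, C (subtract circle equations pairwise → linear system) gives (x, y) ≈ (-121.5, 15.8).
Distances from that point to each station vs reported:
  A: calculated 167.3 vs reported 167.3 → residual 0.0 km
  B: calculated 279.8 vs reported 279.8 → residual 0.0 km
  C: calculated 319.3 vs reported 319.3 → residual 0.0 km
  D: calculated 180.4 vs reported 248.5 → residual 68.1 km
A, B, C are mutually consistent (residuals ≈ 0); D is off by 68.1 km.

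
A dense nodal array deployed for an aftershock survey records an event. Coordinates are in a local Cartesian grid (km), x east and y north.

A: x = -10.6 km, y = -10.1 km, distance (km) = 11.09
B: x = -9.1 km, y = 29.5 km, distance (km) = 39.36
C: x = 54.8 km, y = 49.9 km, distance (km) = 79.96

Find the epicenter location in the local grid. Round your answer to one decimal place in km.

Circle about each station: (x + 10.6)² + (y + 10.1)² = 11.09²; (x + 9.1)² + (y − 29.5)² = 39.36²; (x − 54.8)² + (y − 49.9)² = 79.96².
Subtracting pairs of circle equations eliminates x²+y² and gives linear equations (the radical axes):
3.0 x + 79.2 y = -687.53
130.8 x + 120.0 y = -991.93
Solving the 2×2 system: x ≈ 0.4, y ≈ -8.7 km.

x ≈ 0.4 km, y ≈ -8.7 km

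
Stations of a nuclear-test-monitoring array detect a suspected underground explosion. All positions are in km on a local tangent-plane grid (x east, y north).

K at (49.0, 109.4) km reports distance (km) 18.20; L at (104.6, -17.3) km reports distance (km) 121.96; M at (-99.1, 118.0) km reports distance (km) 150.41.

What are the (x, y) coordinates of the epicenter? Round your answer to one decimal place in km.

Circle about each station: (x − 49.0)² + (y − 109.4)² = 18.20²; (x − 104.6)² + (y + 17.3)² = 121.96²; (x + 99.1)² + (y − 118.0)² = 150.41².
Subtracting pairs of circle equations eliminates x²+y² and gives linear equations (the radical axes):
111.2 x − 253.4 y = -17671.91
-296.2 x + 17.2 y = -12916.48
Solving the 2×2 system: x ≈ 48.9, y ≈ 91.2 km.

(48.9, 91.2)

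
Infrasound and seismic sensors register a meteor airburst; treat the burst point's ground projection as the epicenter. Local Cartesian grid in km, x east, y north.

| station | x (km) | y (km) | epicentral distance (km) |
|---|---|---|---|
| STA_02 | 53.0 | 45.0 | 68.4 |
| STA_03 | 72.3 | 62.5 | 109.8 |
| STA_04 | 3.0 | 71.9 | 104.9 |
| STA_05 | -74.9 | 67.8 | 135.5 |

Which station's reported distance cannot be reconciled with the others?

Solve using three stations at a time. Using STA_03, STA_04, STA_05 (subtract circle equations pairwise → linear system) gives (x, y) ≈ (16.6, -31.9).
Distances from that point to each station vs reported:
  STA_02: calculated 85.1 vs reported 68.4 → residual 16.7 km
  STA_03: calculated 109.6 vs reported 109.8 → residual 0.2 km
  STA_04: calculated 104.7 vs reported 104.9 → residual 0.2 km
  STA_05: calculated 135.3 vs reported 135.5 → residual 0.2 km
STA_03, STA_04, STA_05 are mutually consistent (residuals ≈ 0); STA_02 is off by 16.7 km.

STA_02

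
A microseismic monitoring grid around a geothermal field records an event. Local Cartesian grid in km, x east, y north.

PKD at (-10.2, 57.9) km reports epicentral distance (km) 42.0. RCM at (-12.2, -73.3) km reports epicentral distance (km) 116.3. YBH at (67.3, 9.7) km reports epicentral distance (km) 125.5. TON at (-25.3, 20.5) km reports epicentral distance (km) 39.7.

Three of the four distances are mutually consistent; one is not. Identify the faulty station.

RCM

Solve using three stations at a time. Using PKD, YBH, TON (subtract circle equations pairwise → linear system) gives (x, y) ≈ (-51.4, 50.3).
Distances from that point to each station vs reported:
  PKD: calculated 41.9 vs reported 42.0 → residual 0.1 km
  RCM: calculated 129.7 vs reported 116.3 → residual 13.4 km
  YBH: calculated 125.5 vs reported 125.5 → residual 0.0 km
  TON: calculated 39.6 vs reported 39.7 → residual 0.1 km
PKD, YBH, TON are mutually consistent (residuals ≈ 0); RCM is off by 13.4 km.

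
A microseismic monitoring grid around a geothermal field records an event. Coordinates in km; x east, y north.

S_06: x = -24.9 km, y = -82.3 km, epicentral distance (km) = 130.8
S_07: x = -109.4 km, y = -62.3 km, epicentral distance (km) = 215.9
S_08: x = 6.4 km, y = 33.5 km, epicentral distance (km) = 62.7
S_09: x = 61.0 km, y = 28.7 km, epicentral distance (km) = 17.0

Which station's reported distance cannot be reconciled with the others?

S_07

Solve using three stations at a time. Using S_06, S_08, S_09 (subtract circle equations pairwise → linear system) gives (x, y) ≈ (65.4, 12.3).
Distances from that point to each station vs reported:
  S_06: calculated 130.8 vs reported 130.8 → residual 0.0 km
  S_07: calculated 190.1 vs reported 215.9 → residual 25.8 km
  S_08: calculated 62.7 vs reported 62.7 → residual 0.0 km
  S_09: calculated 17.0 vs reported 17.0 → residual 0.0 km
S_06, S_08, S_09 are mutually consistent (residuals ≈ 0); S_07 is off by 25.8 km.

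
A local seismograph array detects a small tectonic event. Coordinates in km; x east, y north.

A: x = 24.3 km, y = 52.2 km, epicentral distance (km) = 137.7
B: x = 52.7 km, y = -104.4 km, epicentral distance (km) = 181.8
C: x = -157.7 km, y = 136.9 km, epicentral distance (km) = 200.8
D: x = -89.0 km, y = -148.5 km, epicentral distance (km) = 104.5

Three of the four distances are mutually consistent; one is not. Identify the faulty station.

B

Solve using three stations at a time. Using A, C, D (subtract circle equations pairwise → linear system) gives (x, y) ≈ (-73.1, -45.2).
Distances from that point to each station vs reported:
  A: calculated 137.7 vs reported 137.7 → residual 0.0 km
  B: calculated 139.0 vs reported 181.8 → residual 42.8 km
  C: calculated 200.8 vs reported 200.8 → residual 0.0 km
  D: calculated 104.5 vs reported 104.5 → residual 0.0 km
A, C, D are mutually consistent (residuals ≈ 0); B is off by 42.8 km.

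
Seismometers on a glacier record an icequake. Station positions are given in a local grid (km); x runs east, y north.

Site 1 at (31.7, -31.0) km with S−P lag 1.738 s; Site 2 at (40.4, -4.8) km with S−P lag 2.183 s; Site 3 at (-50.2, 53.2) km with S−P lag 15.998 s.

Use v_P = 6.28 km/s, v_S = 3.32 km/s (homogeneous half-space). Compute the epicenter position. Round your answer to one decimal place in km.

Distance from S−P lag: d = Δt · v_P v_S / (v_P − v_S) = Δt · (6.28·3.32)/(6.28−3.32) ≈ 7.0438·Δt.
So d_Site 1 = 12.24, d_Site 2 = 15.38, d_Site 3 = 112.69 km.
Circle about each station: (x − 31.7)² + (y + 31.0)² = 12.24²; (x − 40.4)² + (y + 4.8)² = 15.38²; (x + 50.2)² + (y − 53.2)² = 112.69².
Subtracting pairs of circle equations eliminates x²+y² and gives linear equations (the radical axes):
17.4 x + 52.4 y = -397.42
-163.8 x + 168.4 y = -9164.83
Solving the 2×2 system: x ≈ 35.9, y ≈ -19.5 km.
Check against Site 1 (with the unrounded x, y): √((x − 31.7)²+(y + 31.0)²) = 12.24 ≈ 12.24 km. ✓

35.9 km east, -19.5 km north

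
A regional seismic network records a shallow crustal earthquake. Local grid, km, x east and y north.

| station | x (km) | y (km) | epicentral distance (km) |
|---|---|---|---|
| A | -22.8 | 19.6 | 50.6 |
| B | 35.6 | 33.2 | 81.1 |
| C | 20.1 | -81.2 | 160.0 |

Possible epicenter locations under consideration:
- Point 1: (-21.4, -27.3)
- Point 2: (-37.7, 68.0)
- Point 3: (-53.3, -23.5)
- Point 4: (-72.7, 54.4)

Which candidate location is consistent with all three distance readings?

For each candidate, compare |candidate − station| to the reported distance:
Point 1: residuals A 3.7, B 2.0, C 92.0 → max 92.0 km
Point 2: residuals A 0.0, B 0.0, C 0.0 → max 0.0 km
Point 3: residuals A 2.2, B 24.3, C 66.6 → max 66.6 km
Point 4: residuals A 10.2, B 29.3, C 4.3 → max 29.3 km
Only Point 2 has all residuals ≈ 0.

Point 2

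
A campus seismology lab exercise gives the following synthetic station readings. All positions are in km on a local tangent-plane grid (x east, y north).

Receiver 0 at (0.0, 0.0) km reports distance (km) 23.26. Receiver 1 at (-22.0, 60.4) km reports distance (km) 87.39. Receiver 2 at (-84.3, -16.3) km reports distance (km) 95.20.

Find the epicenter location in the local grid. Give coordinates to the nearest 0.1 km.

Circle about each station: x² + y² = 23.26²; (x + 22.0)² + (y − 60.4)² = 87.39²; (x + 84.3)² + (y + 16.3)² = 95.20².
Subtracting the Receiver 0 equation from the Receiver 1 and Receiver 2 equations removes the quadratic terms:
-44.0 x + 120.8 y = -2963.82
-168.6 x − 32.6 y = -1149.83
Solving the 2×2 system: x ≈ 10.8, y ≈ -20.6 km.
Check against Receiver 0 (with the unrounded x, y): √(x²+y²) = 23.26 ≈ 23.26 km. ✓

(10.8, -20.6)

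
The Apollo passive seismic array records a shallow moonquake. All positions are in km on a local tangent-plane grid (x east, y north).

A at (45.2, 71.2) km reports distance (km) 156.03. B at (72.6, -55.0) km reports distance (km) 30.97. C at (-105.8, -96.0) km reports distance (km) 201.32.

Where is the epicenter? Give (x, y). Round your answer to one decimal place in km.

Circle about each station: (x − 45.2)² + (y − 71.2)² = 156.03²; (x − 72.6)² + (y + 55.0)² = 30.97²; (x + 105.8)² + (y + 96.0)² = 201.32².
Subtracting the A equation from the B and C equations removes the quadratic terms:
54.8 x − 252.4 y = 24569.50
-302.0 x − 334.4 y = -2887.22
Solving the 2×2 system: x ≈ 94.6, y ≈ -76.8 km.
Check against A (with the unrounded x, y): √((x − 45.2)²+(y − 71.2)²) = 156.03 ≈ 156.03 km. ✓

(94.6, -76.8)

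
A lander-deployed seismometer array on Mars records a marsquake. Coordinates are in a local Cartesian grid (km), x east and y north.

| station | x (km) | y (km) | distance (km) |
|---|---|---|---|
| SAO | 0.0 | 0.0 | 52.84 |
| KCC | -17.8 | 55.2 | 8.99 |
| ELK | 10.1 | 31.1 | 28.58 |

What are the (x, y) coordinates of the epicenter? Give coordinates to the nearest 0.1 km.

Circle about each station: x² + y² = 52.84²; (x + 17.8)² + (y − 55.2)² = 8.99²; (x − 10.1)² + (y − 31.1)² = 28.58².
Subtracting pairs of circle equations eliminates x²+y² and gives linear equations (the radical axes):
-35.6 x + 110.4 y = 6075.13
20.2 x + 62.2 y = 3044.47
Solving the 2×2 system: x ≈ -9.4, y ≈ 52.0 km.
Check against SAO (with the unrounded x, y): √(x²+y²) = 52.84 ≈ 52.84 km. ✓

x ≈ -9.4 km, y ≈ 52.0 km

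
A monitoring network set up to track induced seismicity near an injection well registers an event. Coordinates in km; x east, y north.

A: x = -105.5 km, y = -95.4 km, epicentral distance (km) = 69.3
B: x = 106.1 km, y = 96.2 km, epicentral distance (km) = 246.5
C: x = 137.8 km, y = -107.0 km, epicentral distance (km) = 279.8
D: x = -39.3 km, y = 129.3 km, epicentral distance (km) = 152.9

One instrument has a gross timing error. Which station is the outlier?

A

Solve using three stations at a time. Using B, C, D (subtract circle equations pairwise → linear system) gives (x, y) ≈ (-120.9, -0.2).
Distances from that point to each station vs reported:
  A: calculated 96.5 vs reported 69.3 → residual 27.2 km
  B: calculated 246.6 vs reported 246.5 → residual 0.1 km
  C: calculated 279.9 vs reported 279.8 → residual 0.1 km
  D: calculated 153.0 vs reported 152.9 → residual 0.1 km
B, C, D are mutually consistent (residuals ≈ 0); A is off by 27.2 km.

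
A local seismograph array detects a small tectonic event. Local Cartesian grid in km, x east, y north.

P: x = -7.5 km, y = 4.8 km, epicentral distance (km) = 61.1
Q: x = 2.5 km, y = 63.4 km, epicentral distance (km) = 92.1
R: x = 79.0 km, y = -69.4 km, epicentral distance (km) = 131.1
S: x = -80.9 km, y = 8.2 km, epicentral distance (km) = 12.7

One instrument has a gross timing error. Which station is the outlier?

Solve using three stations at a time. Using P, Q, S (subtract circle equations pairwise → linear system) gives (x, y) ≈ (-68.6, 4.9).
Distances from that point to each station vs reported:
  P: calculated 61.1 vs reported 61.1 → residual 0.0 km
  Q: calculated 92.1 vs reported 92.1 → residual 0.0 km
  R: calculated 165.2 vs reported 131.1 → residual 34.1 km
  S: calculated 12.7 vs reported 12.7 → residual 0.0 km
P, Q, S are mutually consistent (residuals ≈ 0); R is off by 34.1 km.

R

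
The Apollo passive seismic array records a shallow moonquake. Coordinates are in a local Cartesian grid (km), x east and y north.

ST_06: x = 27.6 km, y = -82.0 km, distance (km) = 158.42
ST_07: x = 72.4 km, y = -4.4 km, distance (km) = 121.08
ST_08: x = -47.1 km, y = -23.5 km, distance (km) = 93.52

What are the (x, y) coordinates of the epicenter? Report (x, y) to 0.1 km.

(-25.1, 67.4)

Circle about each station: (x − 27.6)² + (y + 82.0)² = 158.42²; (x − 72.4)² + (y + 4.4)² = 121.08²; (x + 47.1)² + (y + 23.5)² = 93.52².
Subtracting pairs of circle equations eliminates x²+y² and gives linear equations (the radical axes):
89.6 x + 155.2 y = 8211.89
-149.4 x + 117.0 y = 11635.81
Solving the 2×2 system: x ≈ -25.1, y ≈ 67.4 km.
Check against ST_06 (with the unrounded x, y): √((x − 27.6)²+(y + 82.0)²) = 158.42 ≈ 158.42 km. ✓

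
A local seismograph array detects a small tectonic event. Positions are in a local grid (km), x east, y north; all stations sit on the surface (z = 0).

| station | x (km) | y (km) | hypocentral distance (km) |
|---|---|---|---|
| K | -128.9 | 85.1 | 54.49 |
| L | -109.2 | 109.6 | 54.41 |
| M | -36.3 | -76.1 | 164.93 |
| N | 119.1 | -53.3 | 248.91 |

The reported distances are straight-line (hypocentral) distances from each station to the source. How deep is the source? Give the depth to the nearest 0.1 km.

z ≈ 37.7 km

Each station gives a sphere (x−x_i)² + (y−y_i)² + z² = d_i² (stations at z=0).
Subtracting the K sphere from L and M: z² cancels, leaving linear equations in x and y:
39.4 x + 49.0 y = 88.29
185.2 x − 322.4 y = -40981.06
Solving: x ≈ -90.902, y ≈ 74.895 km (keep extra digits for the depth step; rounded: -90.9, 74.9).
Then from the K sphere: z² = 54.49² − (x + 128.9)² − (y − 85.1)² with x = -90.902, y = 74.895, so z ≈ 37.698 ≈ 37.7 km.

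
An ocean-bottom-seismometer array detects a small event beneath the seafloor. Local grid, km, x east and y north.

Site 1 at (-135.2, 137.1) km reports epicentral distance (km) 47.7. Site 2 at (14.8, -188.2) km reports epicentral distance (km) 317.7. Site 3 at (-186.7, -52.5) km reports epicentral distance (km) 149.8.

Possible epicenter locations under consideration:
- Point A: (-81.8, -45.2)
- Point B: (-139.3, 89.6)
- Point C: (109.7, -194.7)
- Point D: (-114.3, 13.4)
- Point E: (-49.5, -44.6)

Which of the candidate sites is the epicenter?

Point B

For each candidate, compare |candidate − station| to the reported distance:
Point A: residuals Site 1 142.3, Site 2 145.1, Site 3 44.6 → max 145.1 km
Point B: residuals Site 1 0.0, Site 2 0.0, Site 3 0.0 → max 0.0 km
Point C: residuals Site 1 364.7, Site 2 222.6, Site 3 178.9 → max 364.7 km
Point D: residuals Site 1 77.8, Site 2 78.3, Site 3 51.9 → max 78.3 km
Point E: residuals Site 1 153.2, Site 2 160.4, Site 3 12.4 → max 160.4 km
Only Point B has all residuals ≈ 0.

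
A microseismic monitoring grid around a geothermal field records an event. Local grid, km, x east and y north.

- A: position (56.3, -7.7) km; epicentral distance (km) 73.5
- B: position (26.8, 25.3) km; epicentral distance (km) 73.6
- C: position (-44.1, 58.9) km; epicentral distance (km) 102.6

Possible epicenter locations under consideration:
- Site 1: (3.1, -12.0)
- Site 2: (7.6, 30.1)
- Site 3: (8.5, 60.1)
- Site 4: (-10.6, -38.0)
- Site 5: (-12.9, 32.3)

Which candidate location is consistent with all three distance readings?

Site 4

For each candidate, compare |candidate − station| to the reported distance:
Site 1: residuals A 20.1, B 29.4, C 17.4 → max 29.4 km
Site 2: residuals A 11.9, B 53.8, C 43.4 → max 53.8 km
Site 3: residuals A 9.5, B 34.3, C 50.0 → max 50.0 km
Site 4: residuals A 0.1, B 0.1, C 0.1 → max 0.1 km
Site 5: residuals A 6.4, B 33.3, C 61.6 → max 61.6 km
Only Site 4 has all residuals ≈ 0.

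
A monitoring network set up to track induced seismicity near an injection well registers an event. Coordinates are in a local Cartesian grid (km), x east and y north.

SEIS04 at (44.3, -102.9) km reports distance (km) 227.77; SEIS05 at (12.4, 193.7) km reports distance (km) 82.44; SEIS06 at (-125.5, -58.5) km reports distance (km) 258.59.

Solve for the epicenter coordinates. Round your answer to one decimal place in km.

Circle about each station: (x − 44.3)² + (y + 102.9)² = 227.77²; (x − 12.4)² + (y − 193.7)² = 82.44²; (x + 125.5)² + (y + 58.5)² = 258.59².
Subtracting pairs of circle equations eliminates x²+y² and gives linear equations (the radical axes):
-63.8 x + 593.2 y = 70205.37
-339.6 x + 88.8 y = -8368.02
Solving the 2×2 system: x ≈ 57.2, y ≈ 124.5 km.

x ≈ 57.2 km, y ≈ 124.5 km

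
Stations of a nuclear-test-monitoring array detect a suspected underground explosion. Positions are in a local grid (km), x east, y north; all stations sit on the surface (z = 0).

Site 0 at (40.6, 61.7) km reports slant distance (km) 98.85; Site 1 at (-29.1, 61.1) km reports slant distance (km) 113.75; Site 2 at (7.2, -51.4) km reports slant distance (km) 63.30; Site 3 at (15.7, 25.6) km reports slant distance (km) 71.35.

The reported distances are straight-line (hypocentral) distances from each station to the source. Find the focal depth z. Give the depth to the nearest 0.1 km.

Each station gives a sphere (x−x_i)² + (y−y_i)² + z² = d_i² (stations at z=0).
Subtracting the Site 0 sphere from Site 1 and Site 2: z² cancels, leaving linear equations in x and y:
-139.4 x − 1.2 y = -4042.97
-66.8 x − 226.2 y = 3002.98
Solving: x ≈ 29.191, y ≈ -21.896 km (keep extra digits for the depth step; rounded: 29.2, -21.9).
Then from the Site 0 sphere: z² = 98.85² − (x − 40.6)² − (y − 61.7)² with x = 29.191, y = -21.896, so z ≈ 51.506 ≈ 51.5 km.

z ≈ 51.5 km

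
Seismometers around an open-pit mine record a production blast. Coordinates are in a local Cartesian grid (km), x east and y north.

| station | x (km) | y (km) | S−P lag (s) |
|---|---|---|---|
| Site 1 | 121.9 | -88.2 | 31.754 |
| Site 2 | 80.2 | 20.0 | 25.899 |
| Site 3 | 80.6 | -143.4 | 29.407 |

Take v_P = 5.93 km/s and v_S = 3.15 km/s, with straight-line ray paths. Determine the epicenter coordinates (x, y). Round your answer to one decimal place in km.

Distance from S−P lag: d = Δt · v_P v_S / (v_P − v_S) = Δt · (5.93·3.15)/(5.93−3.15) ≈ 6.7192·Δt.
So d_Site 1 = 213.36, d_Site 2 = 174.02, d_Site 3 = 197.59 km.
Circle about each station: (x − 121.9)² + (y + 88.2)² = 213.36²; (x − 80.2)² + (y − 20.0)² = 174.02²; (x − 80.6)² + (y + 143.4)² = 197.59².
Subtracting the Site 1 equation from the Site 2 and Site 3 equations removes the quadratic terms:
-83.4 x + 216.4 y = -567.28
-82.6 x − 110.4 y = 10901.75
Solving the 2×2 system: x ≈ -84.8, y ≈ -35.3 km.

-84.8 km east, -35.3 km north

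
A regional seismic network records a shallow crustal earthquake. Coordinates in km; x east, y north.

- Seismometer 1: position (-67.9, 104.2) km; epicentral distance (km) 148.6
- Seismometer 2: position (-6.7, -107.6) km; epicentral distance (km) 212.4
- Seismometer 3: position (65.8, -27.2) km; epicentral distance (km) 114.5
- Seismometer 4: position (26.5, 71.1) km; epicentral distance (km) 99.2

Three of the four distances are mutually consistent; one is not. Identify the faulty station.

Seismometer 4

Solve using three stations at a time. Using Seismometer 1, Seismometer 2, Seismometer 3 (subtract circle equations pairwise → linear system) gives (x, y) ≈ (79.6, 86.5).
Distances from that point to each station vs reported:
  Seismometer 1: calculated 148.6 vs reported 148.6 → residual 0.0 km
  Seismometer 2: calculated 212.4 vs reported 212.4 → residual 0.0 km
  Seismometer 3: calculated 114.5 vs reported 114.5 → residual 0.0 km
  Seismometer 4: calculated 55.3 vs reported 99.2 → residual 43.9 km
Seismometer 1, Seismometer 2, Seismometer 3 are mutually consistent (residuals ≈ 0); Seismometer 4 is off by 43.9 km.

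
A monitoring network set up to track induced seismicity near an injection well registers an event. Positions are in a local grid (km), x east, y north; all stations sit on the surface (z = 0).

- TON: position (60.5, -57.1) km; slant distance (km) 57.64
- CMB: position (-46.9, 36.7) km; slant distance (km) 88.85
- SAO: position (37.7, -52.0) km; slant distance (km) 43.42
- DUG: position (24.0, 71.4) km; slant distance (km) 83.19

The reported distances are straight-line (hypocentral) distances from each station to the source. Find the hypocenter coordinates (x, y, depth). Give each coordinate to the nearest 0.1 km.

Each station gives a sphere (x−x_i)² + (y−y_i)² + z² = d_i² (stations at z=0).
Subtracting the TON sphere from CMB and SAO: z² cancels, leaving linear equations in x and y:
-214.8 x + 187.6 y = -7946.11
-45.6 x + 10.2 y = -1358.30
Solving: x ≈ 27.306, y ≈ -11.091 km (keep extra digits for the depth step; rounded: 27.3, -11.1).
Then from the TON sphere: z² = 57.64² − (x − 60.5)² − (y + 57.1)² with x = 27.306, y = -11.091, so z ≈ 10.183 ≈ 10.2 km.

(27.3, -11.1, 10.2)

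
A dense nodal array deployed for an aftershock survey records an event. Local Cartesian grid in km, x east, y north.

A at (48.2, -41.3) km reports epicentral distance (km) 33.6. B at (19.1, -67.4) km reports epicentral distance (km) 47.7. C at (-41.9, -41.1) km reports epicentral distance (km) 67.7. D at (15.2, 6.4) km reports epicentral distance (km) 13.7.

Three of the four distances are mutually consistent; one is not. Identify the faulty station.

D

Solve using three stations at a time. Using A, B, C (subtract circle equations pairwise → linear system) gives (x, y) ≈ (22.4, -19.8).
Distances from that point to each station vs reported:
  A: calculated 33.6 vs reported 33.6 → residual 0.0 km
  B: calculated 47.7 vs reported 47.7 → residual 0.0 km
  C: calculated 67.7 vs reported 67.7 → residual 0.0 km
  D: calculated 27.2 vs reported 13.7 → residual 13.5 km
A, B, C are mutually consistent (residuals ≈ 0); D is off by 13.5 km.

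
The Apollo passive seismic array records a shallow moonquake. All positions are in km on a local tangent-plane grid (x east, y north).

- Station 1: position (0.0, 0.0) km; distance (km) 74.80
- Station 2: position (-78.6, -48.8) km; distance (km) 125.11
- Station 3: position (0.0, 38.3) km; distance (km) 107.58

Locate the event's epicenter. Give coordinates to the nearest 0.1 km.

46.1 km east, -58.9 km north

Circle about each station: x² + y² = 74.80²; (x + 78.6)² + (y + 48.8)² = 125.11²; x² + (y − 38.3)² = 107.58².
Subtracting pairs of circle equations eliminates x²+y² and gives linear equations (the radical axes):
-157.2 x − 97.6 y = -1498.07
0.0 x + 76.6 y = -4511.53
Solving the 2×2 system: x ≈ 46.1, y ≈ -58.9 km.
Check against Station 1 (with the unrounded x, y): √(x²+y²) = 74.79 ≈ 74.80 km. ✓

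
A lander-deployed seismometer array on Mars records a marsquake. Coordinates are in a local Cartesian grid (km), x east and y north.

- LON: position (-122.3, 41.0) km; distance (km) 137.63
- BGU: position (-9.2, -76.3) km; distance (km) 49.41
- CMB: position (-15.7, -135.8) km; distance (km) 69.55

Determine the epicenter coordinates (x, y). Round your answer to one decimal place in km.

x ≈ -58.4 km, y ≈ -80.9 km

Circle about each station: (x + 122.3)² + (y − 41.0)² = 137.63²; (x + 9.2)² + (y + 76.3)² = 49.41²; (x + 15.7)² + (y + 135.8)² = 69.55².
Subtracting pairs of circle equations eliminates x²+y² and gives linear equations (the radical axes):
226.2 x − 234.6 y = 5768.71
213.2 x − 353.6 y = 16154.65
Solving the 2×2 system: x ≈ -58.4, y ≈ -80.9 km.
Check against LON (with the unrounded x, y): √((x + 122.3)²+(y − 41.0)²) = 137.63 ≈ 137.63 km. ✓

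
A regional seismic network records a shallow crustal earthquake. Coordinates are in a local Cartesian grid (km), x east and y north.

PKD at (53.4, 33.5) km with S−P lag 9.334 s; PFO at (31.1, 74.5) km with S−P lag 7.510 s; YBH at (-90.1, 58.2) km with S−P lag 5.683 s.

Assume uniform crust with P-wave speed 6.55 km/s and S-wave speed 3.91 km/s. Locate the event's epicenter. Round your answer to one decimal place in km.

Distance from S−P lag: d = Δt · v_P v_S / (v_P − v_S) = Δt · (6.55·3.91)/(6.55−3.91) ≈ 9.7009·Δt.
So d_PKD = 90.55, d_PFO = 72.85, d_YBH = 55.13 km.
Circle about each station: (x − 53.4)² + (y − 33.5)² = 90.55²; (x − 31.1)² + (y − 74.5)² = 72.85²; (x + 90.1)² + (y − 58.2)² = 55.13².
Subtracting pairs of circle equations eliminates x²+y² and gives linear equations (the radical axes):
-44.6 x + 82.0 y = 5435.83
-287.0 x + 49.4 y = 12691.43
Solving the 2×2 system: x ≈ -36.2, y ≈ 46.6 km.
Check against PKD (with the unrounded x, y): √((x − 53.4)²+(y − 33.5)²) = 90.55 ≈ 90.55 km. ✓

-36.2 km east, 46.6 km north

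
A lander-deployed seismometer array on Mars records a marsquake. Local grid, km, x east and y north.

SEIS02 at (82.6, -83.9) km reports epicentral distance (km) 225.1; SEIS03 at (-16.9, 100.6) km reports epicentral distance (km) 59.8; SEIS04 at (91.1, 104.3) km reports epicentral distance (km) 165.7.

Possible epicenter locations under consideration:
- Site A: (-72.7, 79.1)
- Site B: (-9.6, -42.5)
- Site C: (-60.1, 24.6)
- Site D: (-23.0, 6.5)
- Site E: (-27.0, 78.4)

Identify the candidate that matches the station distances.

For each candidate, compare |candidate − station| to the reported distance:
Site A: residuals SEIS02 0.0, SEIS03 0.0, SEIS04 0.0 → max 0.0 km
Site B: residuals SEIS02 124.0, SEIS03 83.5, SEIS04 12.3 → max 124.0 km
Site C: residuals SEIS02 45.8, SEIS03 27.6, SEIS04 5.2 → max 45.8 km
Site D: residuals SEIS02 86.1, SEIS03 34.5, SEIS04 15.4 → max 86.1 km
Site E: residuals SEIS02 29.3, SEIS03 35.4, SEIS04 44.8 → max 44.8 km
Only Site A has all residuals ≈ 0.

Site A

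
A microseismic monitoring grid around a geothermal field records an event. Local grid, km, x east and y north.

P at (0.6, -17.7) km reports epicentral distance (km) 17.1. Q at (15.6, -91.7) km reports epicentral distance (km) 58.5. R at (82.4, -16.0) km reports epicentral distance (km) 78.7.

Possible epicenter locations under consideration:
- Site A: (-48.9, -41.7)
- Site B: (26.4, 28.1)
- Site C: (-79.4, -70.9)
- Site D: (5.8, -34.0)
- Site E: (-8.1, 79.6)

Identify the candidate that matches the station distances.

Site D

For each candidate, compare |candidate − station| to the reported distance:
Site A: residuals P 37.9, Q 23.1, R 55.1 → max 55.1 km
Site B: residuals P 35.5, Q 61.8, R 7.4 → max 61.8 km
Site C: residuals P 79.0, Q 38.8, R 92.2 → max 92.2 km
Site D: residuals P 0.0, Q 0.0, R 0.0 → max 0.0 km
Site E: residuals P 80.6, Q 114.4, R 52.9 → max 114.4 km
Only Site D has all residuals ≈ 0.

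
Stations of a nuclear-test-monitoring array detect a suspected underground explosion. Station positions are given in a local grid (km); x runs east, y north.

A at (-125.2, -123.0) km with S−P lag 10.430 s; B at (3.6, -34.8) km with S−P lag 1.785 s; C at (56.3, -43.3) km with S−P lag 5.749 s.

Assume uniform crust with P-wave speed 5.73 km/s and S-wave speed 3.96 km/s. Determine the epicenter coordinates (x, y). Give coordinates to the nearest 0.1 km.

x ≈ -17.4 km, y ≈ -43.9 km

Distance from S−P lag: d = Δt · v_P v_S / (v_P − v_S) = Δt · (5.73·3.96)/(5.73−3.96) ≈ 12.8197·Δt.
So d_A = 133.71, d_B = 22.88, d_C = 73.70 km.
Circle about each station: (x + 125.2)² + (y + 123.0)² = 133.71²; (x − 3.6)² + (y + 34.8)² = 22.88²; (x − 56.3)² + (y + 43.3)² = 73.70².
Subtracting the A equation from the B and C equations removes the quadratic terms:
257.6 x + 176.4 y = -12225.17
363.0 x + 159.4 y = -13312.79
Solving the 2×2 system: x ≈ -17.4, y ≈ -43.9 km.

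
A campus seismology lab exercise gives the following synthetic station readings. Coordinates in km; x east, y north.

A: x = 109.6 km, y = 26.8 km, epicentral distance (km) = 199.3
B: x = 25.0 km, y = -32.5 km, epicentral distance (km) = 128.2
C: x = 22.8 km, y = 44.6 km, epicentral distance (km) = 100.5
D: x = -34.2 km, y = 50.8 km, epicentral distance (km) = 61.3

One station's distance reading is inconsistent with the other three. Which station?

Solve using three stations at a time. Using A, B, D (subtract circle equations pairwise → linear system) gives (x, y) ≈ (-89.7, 24.8).
Distances from that point to each station vs reported:
  A: calculated 199.3 vs reported 199.3 → residual 0.0 km
  B: calculated 128.2 vs reported 128.2 → residual 0.0 km
  C: calculated 114.2 vs reported 100.5 → residual 13.7 km
  D: calculated 61.3 vs reported 61.3 → residual 0.0 km
A, B, D are mutually consistent (residuals ≈ 0); C is off by 13.7 km.

C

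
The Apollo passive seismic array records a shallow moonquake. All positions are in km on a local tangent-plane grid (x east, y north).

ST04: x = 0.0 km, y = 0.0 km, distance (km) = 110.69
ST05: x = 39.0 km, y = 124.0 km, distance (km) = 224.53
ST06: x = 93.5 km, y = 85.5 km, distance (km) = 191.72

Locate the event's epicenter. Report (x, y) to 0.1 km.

x ≈ 46.6 km, y ≈ -100.4 km

Circle about each station: x² + y² = 110.69²; (x − 39.0)² + (y − 124.0)² = 224.53²; (x − 93.5)² + (y − 85.5)² = 191.72².
Subtracting the ST04 equation from the ST05 and ST06 equations removes the quadratic terms:
78.0 x + 248.0 y = -21264.44
187.0 x + 171.0 y = -8451.78
Solving the 2×2 system: x ≈ 46.6, y ≈ -100.4 km.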